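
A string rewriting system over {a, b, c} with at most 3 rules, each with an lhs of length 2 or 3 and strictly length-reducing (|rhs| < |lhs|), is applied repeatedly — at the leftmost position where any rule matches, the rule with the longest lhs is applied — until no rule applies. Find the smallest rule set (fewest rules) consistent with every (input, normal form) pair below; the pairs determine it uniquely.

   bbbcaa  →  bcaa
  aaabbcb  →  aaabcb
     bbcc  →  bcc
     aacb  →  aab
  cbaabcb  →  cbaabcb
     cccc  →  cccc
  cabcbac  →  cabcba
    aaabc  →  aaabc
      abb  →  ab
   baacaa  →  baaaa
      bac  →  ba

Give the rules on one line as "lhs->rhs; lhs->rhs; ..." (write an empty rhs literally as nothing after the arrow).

ac->a; bb->b

  | bbbcaa => bbcaa => bcaa
  | aaabbcb => aaabcb
  | bbcc => bcc
  | aacb => aab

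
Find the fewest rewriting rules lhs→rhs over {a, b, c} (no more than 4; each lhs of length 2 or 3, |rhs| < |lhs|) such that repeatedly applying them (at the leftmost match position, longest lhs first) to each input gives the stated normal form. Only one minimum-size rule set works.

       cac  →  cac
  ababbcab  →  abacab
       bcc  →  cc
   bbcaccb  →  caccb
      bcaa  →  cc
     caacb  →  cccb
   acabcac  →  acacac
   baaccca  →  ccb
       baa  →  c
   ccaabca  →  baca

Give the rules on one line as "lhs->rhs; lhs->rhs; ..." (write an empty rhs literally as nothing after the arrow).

aa->c; bc->c; cca->b

  | cac
  | ababbcab => ababcab => abacab
  | bcc => cc
  | bbcaccb => bcaccb => caccb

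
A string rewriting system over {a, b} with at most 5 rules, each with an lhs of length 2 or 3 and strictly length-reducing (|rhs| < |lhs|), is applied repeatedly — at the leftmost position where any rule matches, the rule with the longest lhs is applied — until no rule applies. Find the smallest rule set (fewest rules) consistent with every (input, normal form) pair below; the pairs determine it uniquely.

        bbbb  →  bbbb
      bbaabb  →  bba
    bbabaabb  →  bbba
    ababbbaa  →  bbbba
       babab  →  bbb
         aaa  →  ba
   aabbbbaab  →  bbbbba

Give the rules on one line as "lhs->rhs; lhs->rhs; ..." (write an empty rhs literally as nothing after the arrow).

aa->b; ab->a; aba->b; baa->ba

  | bbbb
  | bbaabb => bbabb => bbab => bba
  | bbabaabb => bbbabb => bbbab => bbba
  | ababbbaa => bbbbaa => bbbba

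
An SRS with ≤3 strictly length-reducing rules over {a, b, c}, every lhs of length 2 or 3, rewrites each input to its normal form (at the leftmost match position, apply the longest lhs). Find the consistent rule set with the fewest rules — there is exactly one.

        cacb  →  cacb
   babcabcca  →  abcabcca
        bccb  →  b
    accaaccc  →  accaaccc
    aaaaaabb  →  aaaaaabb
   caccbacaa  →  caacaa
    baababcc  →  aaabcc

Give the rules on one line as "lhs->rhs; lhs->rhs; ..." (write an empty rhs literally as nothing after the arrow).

ba->a; ccb->

  | cacb
  | babcabcca => abcabcca
  | bccb => b
  | accaaccc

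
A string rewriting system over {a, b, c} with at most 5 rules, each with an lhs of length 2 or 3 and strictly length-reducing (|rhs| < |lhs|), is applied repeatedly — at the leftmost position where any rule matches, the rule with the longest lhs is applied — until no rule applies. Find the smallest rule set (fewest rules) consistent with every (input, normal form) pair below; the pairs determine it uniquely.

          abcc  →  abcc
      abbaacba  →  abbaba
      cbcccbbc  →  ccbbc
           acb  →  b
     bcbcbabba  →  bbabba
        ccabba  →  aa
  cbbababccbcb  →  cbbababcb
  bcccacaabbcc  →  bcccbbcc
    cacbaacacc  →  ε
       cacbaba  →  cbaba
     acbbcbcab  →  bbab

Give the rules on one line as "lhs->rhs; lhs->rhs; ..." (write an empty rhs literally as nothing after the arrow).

ac->; aca->ac; cab->a; cbc->

  | abcc
  | abbaacba => abbaba
  | cbcccbbc => ccbbc
  | acb => b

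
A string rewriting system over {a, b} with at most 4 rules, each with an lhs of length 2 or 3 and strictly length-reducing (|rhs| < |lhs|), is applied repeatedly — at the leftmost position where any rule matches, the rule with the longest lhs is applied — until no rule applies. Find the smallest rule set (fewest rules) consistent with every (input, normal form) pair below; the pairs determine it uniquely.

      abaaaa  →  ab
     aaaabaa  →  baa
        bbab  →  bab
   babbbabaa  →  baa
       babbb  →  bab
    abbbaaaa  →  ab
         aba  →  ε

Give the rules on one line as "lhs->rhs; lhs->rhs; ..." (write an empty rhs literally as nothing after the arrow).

  | abaaaa => aaa => ab
  | aaaabaa => ababaa => baa
  | bbab => bab
  | babbbabaa => babbabaa => bababaa => bbaa => baa

aaa->ab; aba->; bb->b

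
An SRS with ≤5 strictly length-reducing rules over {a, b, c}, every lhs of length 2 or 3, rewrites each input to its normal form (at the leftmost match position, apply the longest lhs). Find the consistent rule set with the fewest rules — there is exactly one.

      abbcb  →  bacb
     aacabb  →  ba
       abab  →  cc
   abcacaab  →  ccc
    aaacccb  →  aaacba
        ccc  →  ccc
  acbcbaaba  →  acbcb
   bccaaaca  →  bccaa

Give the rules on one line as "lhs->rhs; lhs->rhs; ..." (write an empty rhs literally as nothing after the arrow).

ab->c; abb->ba; aca->; ccb->ba

  | abbcb => bacb
  | aacabb => abb => ba
  | abab => cab => cc
  | abcacaab => ccacaab => ccab => ccc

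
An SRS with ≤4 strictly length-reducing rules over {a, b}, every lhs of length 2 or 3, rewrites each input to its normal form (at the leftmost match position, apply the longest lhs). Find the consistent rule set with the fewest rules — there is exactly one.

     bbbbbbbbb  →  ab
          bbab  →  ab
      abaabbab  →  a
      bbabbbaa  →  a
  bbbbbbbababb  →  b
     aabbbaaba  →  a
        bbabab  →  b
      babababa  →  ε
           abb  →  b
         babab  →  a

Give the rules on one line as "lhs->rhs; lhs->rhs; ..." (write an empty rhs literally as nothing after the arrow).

  | bbbbbbbbb => abbbbbbb => aabbbbb => bbbbbb => abbbb => aabb => bbb => ab
  | bbab => bbb => ab
  | abaabbab => abbab => abbb => aab => bb => a
  | bbabbbaa => bbbbbaa => abbbaa => aabaa => bbaa => bba => bb => a

aa->b; aba->; bb->a; bba->bb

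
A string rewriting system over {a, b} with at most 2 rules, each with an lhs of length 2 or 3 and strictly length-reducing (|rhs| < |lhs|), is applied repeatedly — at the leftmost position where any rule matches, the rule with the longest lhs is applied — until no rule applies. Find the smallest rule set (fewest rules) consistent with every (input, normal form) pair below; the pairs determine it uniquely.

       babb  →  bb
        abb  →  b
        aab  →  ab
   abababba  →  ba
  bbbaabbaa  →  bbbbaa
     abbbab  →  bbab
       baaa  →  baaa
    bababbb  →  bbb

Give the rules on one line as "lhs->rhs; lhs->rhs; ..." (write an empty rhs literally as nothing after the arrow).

  | babb => bb
  | abb => b
  | aab => ab
  | abababba => ababba => abba => ba

aab->ab; abb->b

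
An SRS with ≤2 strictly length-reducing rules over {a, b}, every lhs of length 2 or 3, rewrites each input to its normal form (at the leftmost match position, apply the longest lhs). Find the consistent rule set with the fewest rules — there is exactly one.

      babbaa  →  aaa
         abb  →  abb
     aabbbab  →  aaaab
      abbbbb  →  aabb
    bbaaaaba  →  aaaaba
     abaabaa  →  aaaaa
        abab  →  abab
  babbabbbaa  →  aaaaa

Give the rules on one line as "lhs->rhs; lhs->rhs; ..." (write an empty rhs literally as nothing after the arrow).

baa->aa; bbb->a

  | babbaa => babaa => baaa => aaa
  | abb
  | aabbbab => aaaab
  | abbbbb => aabb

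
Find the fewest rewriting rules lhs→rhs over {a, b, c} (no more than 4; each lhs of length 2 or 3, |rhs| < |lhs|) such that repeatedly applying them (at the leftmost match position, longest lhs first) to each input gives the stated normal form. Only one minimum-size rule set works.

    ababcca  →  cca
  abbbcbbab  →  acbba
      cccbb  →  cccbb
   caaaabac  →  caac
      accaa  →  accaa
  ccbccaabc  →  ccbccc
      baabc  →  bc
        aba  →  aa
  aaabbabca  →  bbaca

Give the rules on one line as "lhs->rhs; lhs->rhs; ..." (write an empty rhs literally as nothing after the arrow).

  | ababcca => aabcca => cca
  | abbbcbbab => abbcbbab => abcbbab => acbbab => acbba
  | cccbb
  | caaaabac => cabac => caac

aaa->; aab->; ab->a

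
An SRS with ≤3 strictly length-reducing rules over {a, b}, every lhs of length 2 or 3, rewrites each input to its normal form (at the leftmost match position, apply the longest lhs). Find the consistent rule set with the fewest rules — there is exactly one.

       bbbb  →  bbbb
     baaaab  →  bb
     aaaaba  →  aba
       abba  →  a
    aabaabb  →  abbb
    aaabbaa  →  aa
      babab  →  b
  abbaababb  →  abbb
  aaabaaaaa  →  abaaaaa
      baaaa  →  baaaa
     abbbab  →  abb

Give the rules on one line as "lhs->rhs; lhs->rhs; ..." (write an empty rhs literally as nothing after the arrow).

aab->ab; bab->bb; bba->

  | bbbb
  | baaaab => baaab => baab => bab => bb
  | aaaaba => aaaba => aaba => aba
  | abba => a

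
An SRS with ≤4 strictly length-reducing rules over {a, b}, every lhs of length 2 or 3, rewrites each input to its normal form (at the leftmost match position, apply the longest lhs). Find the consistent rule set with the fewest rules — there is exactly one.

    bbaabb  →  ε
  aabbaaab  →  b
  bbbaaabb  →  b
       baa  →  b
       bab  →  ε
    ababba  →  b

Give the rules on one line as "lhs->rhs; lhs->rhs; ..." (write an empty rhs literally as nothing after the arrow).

ab->b; ba->b; bb->

  | bbaabb => aabb => abb => bb => ε
  | aabbaaab => abbaaab => bbaaab => aaab => aab => ab => b
  | bbbaaabb => baaabb => baabb => babb => bbb => b
  | baa => ba => b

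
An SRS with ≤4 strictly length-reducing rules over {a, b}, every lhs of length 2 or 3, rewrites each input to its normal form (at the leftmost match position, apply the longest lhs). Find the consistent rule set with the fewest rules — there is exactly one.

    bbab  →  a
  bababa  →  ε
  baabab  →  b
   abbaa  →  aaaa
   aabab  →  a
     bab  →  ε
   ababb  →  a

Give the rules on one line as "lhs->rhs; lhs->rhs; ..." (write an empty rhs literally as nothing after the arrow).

  | bbab => aab => bb => a
  | bababa => aba => ε
  | baabab => bbbab => abab => b
  | abbaa => aaaa

aab->bb; aba->; bab->; bb->a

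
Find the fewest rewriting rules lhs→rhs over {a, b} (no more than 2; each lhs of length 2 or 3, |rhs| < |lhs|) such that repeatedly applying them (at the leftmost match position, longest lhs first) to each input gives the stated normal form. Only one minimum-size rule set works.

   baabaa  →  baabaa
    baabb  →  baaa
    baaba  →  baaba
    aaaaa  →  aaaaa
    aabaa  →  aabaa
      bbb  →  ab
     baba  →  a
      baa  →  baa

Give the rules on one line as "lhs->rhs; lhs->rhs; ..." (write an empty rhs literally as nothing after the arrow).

  | baabaa
  | baabb => baaa
  | baaba
  | aaaaa

bab->; bb->a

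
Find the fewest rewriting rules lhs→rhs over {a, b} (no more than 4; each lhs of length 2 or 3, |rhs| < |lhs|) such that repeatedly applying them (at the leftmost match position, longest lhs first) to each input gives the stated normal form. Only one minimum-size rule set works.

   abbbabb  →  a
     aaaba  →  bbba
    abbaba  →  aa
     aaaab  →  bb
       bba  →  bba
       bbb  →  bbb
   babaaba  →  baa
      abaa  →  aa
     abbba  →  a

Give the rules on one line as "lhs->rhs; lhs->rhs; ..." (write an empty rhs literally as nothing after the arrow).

aaa->bb; ab->; abb->a

  | abbbabb => ababb => abb => a
  | aaaba => bbba
  | abbaba => aaba => aa
  | aaaab => bbab => bb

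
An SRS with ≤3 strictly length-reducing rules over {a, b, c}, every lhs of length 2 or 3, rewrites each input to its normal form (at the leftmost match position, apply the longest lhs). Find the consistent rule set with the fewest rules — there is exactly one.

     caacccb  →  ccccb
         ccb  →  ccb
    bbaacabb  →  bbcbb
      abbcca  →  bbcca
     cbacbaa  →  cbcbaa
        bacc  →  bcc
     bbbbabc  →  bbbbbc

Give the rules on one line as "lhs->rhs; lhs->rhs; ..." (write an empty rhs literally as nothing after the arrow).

ab->b; ac->c

  | caacccb => cacccb => ccccb
  | ccb
  | bbaacabb => bbacabb => bbcabb => bbcbb
  | abbcca => bbcca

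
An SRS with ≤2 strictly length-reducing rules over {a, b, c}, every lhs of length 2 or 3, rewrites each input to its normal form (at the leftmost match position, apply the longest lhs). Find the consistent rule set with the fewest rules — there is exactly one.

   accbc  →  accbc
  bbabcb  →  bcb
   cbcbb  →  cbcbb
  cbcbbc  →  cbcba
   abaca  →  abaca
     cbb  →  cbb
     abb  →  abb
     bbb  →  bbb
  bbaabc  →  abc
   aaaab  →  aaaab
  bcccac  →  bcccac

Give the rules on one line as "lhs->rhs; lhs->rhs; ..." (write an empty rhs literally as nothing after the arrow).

  | accbc
  | bbabcb => bcb
  | cbcbb
  | cbcbbc => cbcba

bba->; bbc->ba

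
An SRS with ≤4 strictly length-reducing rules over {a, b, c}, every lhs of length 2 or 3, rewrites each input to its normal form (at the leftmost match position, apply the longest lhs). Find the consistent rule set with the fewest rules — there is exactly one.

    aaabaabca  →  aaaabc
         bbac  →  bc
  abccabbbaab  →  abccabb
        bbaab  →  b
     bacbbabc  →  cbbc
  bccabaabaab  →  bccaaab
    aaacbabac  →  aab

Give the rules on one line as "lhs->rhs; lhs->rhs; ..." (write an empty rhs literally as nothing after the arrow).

acc->b; ba->; bca->bc

  | aaabaabca => aaaabca => aaaabc
  | bbac => bc
  | abccabbbaab => abccabbab => abccabb
  | bbaab => bab => b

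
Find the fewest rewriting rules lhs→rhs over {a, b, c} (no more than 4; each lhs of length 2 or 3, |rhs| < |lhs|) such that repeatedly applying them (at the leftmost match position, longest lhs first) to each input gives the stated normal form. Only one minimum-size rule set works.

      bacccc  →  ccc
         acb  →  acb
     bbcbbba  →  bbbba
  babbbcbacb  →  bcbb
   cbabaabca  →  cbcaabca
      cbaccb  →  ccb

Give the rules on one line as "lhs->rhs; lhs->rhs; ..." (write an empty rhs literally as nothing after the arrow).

  | bacccc => ccc
  | acb
  | bbcbbba => bbbba
  | babbbcbacb => bcbbcbacb => bcbbacb => bcbb

bab->bc; bac->; bbc->b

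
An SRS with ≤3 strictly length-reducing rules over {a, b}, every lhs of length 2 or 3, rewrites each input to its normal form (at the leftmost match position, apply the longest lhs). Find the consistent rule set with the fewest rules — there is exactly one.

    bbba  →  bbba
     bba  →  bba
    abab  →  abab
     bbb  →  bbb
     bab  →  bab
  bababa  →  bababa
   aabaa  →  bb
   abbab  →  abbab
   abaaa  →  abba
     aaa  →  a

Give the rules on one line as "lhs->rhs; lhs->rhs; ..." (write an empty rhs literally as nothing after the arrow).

aa->; baa->bb

  | bbba
  | bba
  | abab
  | bbb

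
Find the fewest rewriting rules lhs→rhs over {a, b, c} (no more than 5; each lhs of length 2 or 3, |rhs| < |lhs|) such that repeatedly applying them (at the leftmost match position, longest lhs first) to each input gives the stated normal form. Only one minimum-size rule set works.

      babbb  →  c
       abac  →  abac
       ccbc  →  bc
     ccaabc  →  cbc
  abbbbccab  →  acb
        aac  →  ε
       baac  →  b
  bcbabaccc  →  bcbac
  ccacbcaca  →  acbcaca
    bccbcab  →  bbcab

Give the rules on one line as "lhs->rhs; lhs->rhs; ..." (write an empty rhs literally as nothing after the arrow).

  | babbb => bbb => c
  | abac
  | ccbc => bc
  | ccaabc => aabc => cbc

aa->c; bab->b; bbb->c; cc->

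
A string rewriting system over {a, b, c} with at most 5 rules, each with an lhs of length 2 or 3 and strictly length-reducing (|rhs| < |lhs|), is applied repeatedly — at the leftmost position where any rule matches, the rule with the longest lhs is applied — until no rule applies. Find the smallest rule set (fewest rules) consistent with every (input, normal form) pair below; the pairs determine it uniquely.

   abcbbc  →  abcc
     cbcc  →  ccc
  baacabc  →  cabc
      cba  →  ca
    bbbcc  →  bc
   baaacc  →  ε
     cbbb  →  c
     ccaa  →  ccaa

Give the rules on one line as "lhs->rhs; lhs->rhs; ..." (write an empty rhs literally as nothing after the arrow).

acc->; baa->; bbc->; cb->c

  | abcbbc => abcbc => abcc
  | cbcc => ccc
  | baacabc => cabc
  | cba => ca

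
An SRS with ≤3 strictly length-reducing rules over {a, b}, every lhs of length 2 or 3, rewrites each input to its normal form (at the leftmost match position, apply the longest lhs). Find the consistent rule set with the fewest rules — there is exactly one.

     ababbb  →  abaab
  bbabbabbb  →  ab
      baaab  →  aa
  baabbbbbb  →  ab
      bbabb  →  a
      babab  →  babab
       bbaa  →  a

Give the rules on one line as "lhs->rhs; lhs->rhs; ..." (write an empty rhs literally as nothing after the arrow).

aaa->bb; bb->a

  | ababbb => abaab
  | bbabbabbb => aabbabbb => aaaabbb => bbabbb => aabbb => aaab => bbb => ab
  | baaab => bbbb => abb => aa
  | baabbbbbb => baaabbbb => bbbbbbb => abbbbb => aabbb => aaab => bbb => ab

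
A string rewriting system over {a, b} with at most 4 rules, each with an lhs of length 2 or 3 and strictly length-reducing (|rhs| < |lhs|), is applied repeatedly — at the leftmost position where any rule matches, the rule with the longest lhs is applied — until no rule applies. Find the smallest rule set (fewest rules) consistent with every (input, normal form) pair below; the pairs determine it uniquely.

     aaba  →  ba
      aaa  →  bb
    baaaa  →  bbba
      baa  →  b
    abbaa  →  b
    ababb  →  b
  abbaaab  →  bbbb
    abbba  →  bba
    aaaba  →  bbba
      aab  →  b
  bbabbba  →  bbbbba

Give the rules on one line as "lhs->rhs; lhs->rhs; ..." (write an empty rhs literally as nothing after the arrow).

aa->; aaa->bb; ab->; bab->bb

  | aaba => ba
  | aaa => bb
  | baaaa => bbba
  | baa => b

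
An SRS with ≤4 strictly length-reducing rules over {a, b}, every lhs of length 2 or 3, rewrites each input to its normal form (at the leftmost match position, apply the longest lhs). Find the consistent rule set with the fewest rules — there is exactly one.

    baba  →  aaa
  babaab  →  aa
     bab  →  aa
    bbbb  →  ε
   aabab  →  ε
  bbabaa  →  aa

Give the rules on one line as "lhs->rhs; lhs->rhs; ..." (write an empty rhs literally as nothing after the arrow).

aab->; ab->; bab->aa; bb->

  | baba => aaa
  | babaab => aaaab => aa
  | bab => aa
  | bbbb => bb => ε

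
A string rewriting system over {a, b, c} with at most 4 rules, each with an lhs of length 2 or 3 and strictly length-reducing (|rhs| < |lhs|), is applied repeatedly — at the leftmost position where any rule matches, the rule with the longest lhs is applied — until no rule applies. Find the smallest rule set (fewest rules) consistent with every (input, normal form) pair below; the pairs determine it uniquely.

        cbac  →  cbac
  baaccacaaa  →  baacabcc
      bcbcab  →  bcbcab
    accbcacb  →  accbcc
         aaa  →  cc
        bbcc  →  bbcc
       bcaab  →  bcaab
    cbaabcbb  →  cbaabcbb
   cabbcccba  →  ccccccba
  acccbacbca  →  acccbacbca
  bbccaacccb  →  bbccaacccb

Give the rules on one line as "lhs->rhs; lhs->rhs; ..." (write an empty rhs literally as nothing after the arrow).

aaa->cc; abb->cc; cac->ab

  | cbac
  | baaccacaaa => baacabaaa => baacabcc
  | bcbcab
  | accbcacb => accbabb => accbcc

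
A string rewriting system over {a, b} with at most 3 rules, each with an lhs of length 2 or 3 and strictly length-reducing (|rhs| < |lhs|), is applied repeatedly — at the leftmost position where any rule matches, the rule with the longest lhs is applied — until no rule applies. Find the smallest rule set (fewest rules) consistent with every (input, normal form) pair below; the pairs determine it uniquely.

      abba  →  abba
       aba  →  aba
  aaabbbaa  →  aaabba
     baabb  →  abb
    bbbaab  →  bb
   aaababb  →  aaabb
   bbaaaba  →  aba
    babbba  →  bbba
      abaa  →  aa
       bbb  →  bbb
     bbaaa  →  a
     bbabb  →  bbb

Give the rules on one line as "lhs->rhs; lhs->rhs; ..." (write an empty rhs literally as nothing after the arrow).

baa->a; bab->b

  | abba
  | aba
  | aaabbbaa => aaabba
  | baabb => abb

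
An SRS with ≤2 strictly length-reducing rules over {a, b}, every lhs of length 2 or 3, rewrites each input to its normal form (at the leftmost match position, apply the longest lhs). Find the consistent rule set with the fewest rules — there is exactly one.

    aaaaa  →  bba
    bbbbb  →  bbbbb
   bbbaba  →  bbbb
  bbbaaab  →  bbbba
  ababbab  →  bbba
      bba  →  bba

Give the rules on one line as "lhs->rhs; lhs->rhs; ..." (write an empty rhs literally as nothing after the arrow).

  | aaaaa => baaa => bba
  | bbbbb
  | bbbaba => bbbaa => bbbb
  | bbbaaab => bbbbab => bbbba

aa->b; ab->a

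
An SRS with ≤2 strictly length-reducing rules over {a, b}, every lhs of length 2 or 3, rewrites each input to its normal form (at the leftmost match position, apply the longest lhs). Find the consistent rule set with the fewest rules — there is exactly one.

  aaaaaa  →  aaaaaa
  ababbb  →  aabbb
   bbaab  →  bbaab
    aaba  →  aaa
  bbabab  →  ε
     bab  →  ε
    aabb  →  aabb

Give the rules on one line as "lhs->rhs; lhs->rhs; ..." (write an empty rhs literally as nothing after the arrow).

  | aaaaaa
  | ababbb => aabbb
  | bbaab
  | aaba => aaa

aba->aa; bab->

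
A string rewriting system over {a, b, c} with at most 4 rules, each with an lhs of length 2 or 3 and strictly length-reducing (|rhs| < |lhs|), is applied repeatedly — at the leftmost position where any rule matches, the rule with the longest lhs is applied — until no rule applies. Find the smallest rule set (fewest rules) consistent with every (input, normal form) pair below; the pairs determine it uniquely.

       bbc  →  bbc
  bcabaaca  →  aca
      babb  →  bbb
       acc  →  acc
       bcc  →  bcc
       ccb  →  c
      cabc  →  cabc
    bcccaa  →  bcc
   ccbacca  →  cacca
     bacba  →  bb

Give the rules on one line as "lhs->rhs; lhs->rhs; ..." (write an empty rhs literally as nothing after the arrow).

aa->b; abb->bb; bcb->ac; cb->

  | bbc
  | bcabaaca => bcabbca => bcbbca => acbca => aca
  | babb => bbb
  | acc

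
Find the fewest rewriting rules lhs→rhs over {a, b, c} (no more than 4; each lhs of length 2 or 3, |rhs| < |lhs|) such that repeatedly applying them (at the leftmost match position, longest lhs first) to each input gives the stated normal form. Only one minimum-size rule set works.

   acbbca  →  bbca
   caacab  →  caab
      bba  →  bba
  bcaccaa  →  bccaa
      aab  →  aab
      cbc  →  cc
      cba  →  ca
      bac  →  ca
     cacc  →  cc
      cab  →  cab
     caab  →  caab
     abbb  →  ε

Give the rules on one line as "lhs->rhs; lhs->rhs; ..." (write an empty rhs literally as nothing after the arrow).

  | acbbca => bbca
  | caacab => caab
  | bba
  | bcaccaa => bccaa

ac->; bac->ca; bbb->c; cb->c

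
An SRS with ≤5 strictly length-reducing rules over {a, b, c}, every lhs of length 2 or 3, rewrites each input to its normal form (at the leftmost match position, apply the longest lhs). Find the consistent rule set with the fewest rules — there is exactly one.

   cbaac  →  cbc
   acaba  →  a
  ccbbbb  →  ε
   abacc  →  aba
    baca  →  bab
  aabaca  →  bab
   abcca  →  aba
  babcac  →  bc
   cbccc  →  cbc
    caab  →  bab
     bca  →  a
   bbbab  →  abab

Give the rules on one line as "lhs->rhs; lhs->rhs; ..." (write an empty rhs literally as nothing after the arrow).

  | cbaac => cbc
  | acaba => abba => aaa => a
  | ccbbbb => bbbb => abb => aa => ε
  | abacc => aba

aa->; bb->a; ca->b; cc->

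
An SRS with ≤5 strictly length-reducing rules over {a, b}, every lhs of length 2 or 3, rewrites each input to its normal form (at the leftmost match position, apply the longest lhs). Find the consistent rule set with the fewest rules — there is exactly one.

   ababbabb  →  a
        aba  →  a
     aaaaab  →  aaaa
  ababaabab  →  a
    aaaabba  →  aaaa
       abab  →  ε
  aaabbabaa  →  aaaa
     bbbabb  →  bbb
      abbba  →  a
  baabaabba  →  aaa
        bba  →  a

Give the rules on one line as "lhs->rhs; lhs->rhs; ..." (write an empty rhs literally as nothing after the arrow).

ab->; abb->ba; ba->a; bab->

  | ababbabb => abbabb => baabb => aabb => aba => a
  | aba => a
  | aaaaab => aaaa
  | ababaabab => abaabab => aabab => aab => a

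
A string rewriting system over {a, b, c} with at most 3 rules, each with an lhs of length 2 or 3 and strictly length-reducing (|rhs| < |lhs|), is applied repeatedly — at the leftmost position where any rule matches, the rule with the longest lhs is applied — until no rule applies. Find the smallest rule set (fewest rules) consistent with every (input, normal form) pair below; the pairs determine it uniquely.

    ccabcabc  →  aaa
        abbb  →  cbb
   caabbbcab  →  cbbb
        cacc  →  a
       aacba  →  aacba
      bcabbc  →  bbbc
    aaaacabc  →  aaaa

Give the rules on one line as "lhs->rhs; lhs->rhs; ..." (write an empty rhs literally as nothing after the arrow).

  | ccabcabc => aabcabc => accabc => aaabc => aacc => aaa
  | abbb => cbb
  | caabbbcab => abbbcab => cbbcab => cbbb
  | cacc => cc => a

ab->c; ca->; cc->a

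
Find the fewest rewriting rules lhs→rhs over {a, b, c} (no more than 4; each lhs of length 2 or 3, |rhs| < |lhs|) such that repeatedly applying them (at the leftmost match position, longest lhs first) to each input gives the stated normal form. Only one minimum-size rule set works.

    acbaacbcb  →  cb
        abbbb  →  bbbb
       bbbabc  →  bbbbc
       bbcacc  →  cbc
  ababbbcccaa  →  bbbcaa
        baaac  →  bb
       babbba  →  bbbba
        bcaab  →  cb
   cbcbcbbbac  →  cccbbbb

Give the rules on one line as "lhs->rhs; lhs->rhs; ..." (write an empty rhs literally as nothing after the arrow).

ab->b; ac->b; bcb->cb; bcc->

  | acbaacbcb => bbaacbcb => bbabbcb => bbbbcb => bbbcb => bbcb => bcb => cb
  | abbbb => bbbb
  | bbbabc => bbbbc
  | bbcacc => bbcbc => bcbc => cbc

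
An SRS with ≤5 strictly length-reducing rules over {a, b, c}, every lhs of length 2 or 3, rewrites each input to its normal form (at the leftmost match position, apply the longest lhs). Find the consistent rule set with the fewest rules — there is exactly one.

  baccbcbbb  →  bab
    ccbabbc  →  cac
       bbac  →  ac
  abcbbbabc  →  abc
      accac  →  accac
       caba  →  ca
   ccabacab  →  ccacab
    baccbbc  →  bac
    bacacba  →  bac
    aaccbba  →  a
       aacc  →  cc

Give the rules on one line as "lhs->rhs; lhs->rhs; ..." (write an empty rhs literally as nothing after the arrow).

aa->; aba->a; bb->; cb->

  | baccbcbbb => baccbbb => bacbb => bab
  | ccbabbc => cabbc => cac
  | bbac => ac
  | abcbbbabc => abbbabc => ababc => abc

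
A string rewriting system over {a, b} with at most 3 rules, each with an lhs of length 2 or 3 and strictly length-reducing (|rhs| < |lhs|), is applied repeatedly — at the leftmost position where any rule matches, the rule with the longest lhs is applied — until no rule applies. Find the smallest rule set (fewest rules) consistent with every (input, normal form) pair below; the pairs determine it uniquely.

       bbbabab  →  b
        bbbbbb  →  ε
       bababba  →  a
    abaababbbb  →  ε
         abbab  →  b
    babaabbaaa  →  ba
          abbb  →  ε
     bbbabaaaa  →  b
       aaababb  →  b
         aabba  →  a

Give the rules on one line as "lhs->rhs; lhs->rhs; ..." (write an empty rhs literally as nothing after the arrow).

aa->; ab->; bb->

  | bbbabab => babab => bab => b
  | bbbbbb => bbbb => bb => ε
  | bababba => babba => bba => a
  | abaababbbb => aababbbb => babbbb => bbbb => bb => ε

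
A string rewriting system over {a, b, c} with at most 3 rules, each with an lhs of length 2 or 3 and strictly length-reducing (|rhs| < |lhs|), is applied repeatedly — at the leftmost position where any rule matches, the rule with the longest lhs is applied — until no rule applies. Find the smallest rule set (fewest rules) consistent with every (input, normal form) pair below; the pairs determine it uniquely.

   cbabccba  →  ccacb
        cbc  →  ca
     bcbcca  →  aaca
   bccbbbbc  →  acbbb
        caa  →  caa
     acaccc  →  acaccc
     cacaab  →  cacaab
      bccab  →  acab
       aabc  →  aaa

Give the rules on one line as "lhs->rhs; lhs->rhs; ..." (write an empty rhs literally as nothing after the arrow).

  | cbabccba => ccbccba => ccacba => ccacb
  | cbc => ca
  | bcbcca => abcca => aaca
  | bccbbbbc => acbbbbc => acbbba => acbbb

ba->b; bab->cb; bc->a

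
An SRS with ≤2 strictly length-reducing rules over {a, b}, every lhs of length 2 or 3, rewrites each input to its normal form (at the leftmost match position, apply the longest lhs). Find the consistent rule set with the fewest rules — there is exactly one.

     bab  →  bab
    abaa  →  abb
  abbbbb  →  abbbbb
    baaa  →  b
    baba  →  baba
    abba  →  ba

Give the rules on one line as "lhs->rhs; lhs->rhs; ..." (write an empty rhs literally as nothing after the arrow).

aa->b; bba->aa

  | bab
  | abaa => abb
  | abbbbb
  | baaa => bba => aa => b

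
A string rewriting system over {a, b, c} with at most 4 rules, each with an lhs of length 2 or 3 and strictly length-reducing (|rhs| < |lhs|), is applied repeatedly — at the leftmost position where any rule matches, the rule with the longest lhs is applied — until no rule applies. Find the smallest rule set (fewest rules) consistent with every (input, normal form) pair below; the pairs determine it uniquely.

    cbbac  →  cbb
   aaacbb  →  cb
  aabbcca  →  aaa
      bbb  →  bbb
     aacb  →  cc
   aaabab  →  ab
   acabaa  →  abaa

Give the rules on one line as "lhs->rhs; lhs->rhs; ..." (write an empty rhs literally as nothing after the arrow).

  | cbbac => cbb
  | aaacbb => ababb => accb => cb
  | aabbcca => aabca => aaa
  | bbb

aac->ba; ac->; bab->cc; bc->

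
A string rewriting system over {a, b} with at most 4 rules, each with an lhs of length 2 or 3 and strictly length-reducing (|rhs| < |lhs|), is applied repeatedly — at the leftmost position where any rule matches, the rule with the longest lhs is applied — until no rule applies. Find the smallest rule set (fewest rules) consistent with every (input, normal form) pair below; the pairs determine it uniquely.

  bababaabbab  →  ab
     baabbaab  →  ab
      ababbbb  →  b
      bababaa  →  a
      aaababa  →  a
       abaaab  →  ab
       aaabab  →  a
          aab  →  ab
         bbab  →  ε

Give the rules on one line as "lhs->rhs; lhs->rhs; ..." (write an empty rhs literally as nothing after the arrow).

  | bababaabbab => aabaabbab => abaabbab => aabbab => abbab => ab
  | baabbaab => abbaab => aab => ab
  | ababbbb => aabbb => abbb => b
  | bababaa => aabaa => abaa => aa => a

aa->a; abb->; ba->; bab->a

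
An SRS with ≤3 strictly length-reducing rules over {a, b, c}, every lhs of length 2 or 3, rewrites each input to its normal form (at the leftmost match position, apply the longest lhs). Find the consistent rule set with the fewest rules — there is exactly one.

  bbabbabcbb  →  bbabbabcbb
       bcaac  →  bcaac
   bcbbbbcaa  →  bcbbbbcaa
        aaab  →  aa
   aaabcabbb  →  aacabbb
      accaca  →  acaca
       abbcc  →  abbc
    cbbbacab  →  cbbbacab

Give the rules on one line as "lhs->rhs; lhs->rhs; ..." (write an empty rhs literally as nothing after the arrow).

  | bbabbabcbb
  | bcaac
  | bcbbbbcaa
  | aaab => aa

aab->a; cc->c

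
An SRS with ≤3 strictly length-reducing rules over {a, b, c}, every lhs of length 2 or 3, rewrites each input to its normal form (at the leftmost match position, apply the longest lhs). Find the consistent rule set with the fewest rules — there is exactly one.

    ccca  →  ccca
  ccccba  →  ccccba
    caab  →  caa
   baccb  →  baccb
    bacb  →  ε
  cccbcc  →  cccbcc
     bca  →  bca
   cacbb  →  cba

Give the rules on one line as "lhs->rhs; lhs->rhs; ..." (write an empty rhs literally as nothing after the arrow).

ab->a; acb->ba; bba->

  | ccca
  | ccccba
  | caab => caa
  | baccb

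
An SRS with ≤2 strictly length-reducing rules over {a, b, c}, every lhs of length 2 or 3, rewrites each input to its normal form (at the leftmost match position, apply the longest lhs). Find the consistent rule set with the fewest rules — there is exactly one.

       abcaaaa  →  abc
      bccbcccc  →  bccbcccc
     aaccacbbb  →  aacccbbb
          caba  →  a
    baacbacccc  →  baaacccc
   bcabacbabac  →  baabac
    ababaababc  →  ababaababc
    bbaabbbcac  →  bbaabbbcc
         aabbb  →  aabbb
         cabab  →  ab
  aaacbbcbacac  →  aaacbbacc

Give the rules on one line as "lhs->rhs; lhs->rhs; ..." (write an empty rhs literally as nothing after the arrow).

ca->c; cba->a

  | abcaaaa => abcaaa => abcaa => abca => abc
  | bccbcccc
  | aaccacbbb => aacccbbb
  | caba => cba => a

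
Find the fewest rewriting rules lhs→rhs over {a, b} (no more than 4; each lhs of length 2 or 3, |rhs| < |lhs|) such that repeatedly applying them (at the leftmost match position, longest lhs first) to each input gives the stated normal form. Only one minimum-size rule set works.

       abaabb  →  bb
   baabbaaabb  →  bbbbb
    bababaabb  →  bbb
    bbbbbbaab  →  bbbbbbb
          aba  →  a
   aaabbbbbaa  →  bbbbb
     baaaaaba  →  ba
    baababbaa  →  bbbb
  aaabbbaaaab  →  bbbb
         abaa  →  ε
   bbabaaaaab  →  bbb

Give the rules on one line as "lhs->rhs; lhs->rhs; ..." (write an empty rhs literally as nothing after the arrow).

  | abaabb => aabb => bb
  | baabbaaabb => bbbaaabb => bbbabb => bbbbb
  | bababaabb => babaabb => baabb => bbb
  | bbbbbbaab => bbbbbbb

aa->; ab->b; aba->a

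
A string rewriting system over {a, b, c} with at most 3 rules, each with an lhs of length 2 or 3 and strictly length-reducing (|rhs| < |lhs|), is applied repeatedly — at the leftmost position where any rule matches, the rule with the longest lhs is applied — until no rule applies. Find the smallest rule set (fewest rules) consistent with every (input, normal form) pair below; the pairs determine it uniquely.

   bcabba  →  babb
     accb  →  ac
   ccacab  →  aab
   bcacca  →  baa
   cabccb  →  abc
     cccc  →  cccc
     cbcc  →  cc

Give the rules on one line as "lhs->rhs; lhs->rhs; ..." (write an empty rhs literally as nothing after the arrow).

bba->bb; ca->a; cb->

  | bcabba => babba => babb
  | accb => ac
  | ccacab => cacab => acab => aab
  | bcacca => bacca => baca => baa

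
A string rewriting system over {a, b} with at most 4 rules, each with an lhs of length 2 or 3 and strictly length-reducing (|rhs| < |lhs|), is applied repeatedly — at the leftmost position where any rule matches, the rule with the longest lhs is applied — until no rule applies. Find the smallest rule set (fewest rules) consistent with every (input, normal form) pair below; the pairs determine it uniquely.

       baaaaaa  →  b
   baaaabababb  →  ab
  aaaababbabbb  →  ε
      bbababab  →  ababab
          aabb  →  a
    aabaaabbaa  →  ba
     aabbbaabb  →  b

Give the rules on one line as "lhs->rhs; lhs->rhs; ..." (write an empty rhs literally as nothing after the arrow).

  | baaaaaa => baaaa => baa => b
  | baaaabababb => baabababb => bbababb => ababb => abaa => ab
  | aaaababbabbb => aababbabbb => babbabbb => baabbb => bbbb => abb => aa => ε
  | bbababab => ababab

aa->; bb->a; bba->a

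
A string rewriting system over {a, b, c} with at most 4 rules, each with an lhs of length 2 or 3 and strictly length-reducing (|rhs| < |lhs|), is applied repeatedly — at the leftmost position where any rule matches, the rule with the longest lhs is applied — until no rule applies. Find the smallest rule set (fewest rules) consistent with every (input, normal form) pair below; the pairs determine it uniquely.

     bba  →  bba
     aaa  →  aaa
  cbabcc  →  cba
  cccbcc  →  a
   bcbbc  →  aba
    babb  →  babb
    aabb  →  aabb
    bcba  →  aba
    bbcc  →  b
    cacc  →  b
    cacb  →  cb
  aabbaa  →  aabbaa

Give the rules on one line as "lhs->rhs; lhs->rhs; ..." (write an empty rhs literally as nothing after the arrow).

ac->; bc->a; cc->b

  | bba
  | aaa
  | cbabcc => cbaac => cba
  | cccbcc => bcbcc => abcc => aac => a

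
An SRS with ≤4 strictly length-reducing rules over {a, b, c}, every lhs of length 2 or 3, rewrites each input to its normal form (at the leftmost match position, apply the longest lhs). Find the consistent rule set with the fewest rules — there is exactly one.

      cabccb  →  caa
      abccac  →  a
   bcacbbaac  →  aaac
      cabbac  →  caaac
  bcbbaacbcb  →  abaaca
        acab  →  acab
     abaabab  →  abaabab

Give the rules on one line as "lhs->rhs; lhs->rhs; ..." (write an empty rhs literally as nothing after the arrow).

  | cabccb => cabcb => cabb => caa
  | abccac => abcac => abac => a
  | bcacbbaac => bacbbaac => bbaac => aaac
  | cabbac => caaac

bac->; bb->a; bc->b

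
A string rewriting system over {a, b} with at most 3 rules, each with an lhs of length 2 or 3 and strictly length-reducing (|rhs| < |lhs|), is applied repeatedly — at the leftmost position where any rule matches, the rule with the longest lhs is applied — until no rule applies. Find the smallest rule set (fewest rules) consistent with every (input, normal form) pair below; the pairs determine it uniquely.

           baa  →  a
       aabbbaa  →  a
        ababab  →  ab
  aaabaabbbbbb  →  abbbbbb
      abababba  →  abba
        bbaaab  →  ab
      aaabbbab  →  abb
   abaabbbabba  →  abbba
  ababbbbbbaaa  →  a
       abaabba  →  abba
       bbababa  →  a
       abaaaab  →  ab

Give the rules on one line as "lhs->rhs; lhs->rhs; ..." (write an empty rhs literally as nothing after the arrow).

aa->a; baa->aa; bab->

  | baa => aa => a
  | aabbbaa => abbbaa => abbaa => abaa => aaa => aa => a
  | ababab => aab => ab
  | aaabaabbbbbb => aabaabbbbbb => abaabbbbbb => aaabbbbbb => aabbbbbb => abbbbbb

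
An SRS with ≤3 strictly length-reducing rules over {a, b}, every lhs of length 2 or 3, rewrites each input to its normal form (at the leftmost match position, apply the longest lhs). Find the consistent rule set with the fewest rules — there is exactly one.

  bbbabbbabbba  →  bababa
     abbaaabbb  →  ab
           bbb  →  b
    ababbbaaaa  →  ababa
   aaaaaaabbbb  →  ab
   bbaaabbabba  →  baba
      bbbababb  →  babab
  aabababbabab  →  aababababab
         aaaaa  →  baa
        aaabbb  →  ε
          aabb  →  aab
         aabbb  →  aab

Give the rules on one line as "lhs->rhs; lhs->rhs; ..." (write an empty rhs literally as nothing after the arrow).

aaa->b; abb->ab; bb->

  | bbbabbbabbba => babbbabbba => babbabbba => bababbba => bababba => bababa
  | abbaaabbb => abaaabbb => abbbbb => abbbb => abbb => abb => ab
  | bbb => b
  | ababbbaaaa => ababbaaaa => ababaaaa => ababba => ababa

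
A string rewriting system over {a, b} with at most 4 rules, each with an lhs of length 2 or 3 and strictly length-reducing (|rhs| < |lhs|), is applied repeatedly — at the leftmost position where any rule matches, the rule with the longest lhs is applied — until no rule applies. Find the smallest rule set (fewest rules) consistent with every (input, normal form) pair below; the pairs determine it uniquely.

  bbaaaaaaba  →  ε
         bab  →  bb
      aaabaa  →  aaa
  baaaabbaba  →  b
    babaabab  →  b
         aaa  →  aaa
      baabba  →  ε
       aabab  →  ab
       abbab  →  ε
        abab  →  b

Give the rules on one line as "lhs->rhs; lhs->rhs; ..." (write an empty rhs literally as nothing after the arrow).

  | bbaaaaaaba => bbaaaaaba => bbaaaaba => bbaaaba => bbaaba => bbaba => bbba => aba => ε
  | bab => bb
  | aaabaa => aaa
  | baaaabbaba => baaabbaba => baabbaba => babbaba => bbbaba => ababa => ba => b

aab->; aba->; ba->b; bbb->ab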